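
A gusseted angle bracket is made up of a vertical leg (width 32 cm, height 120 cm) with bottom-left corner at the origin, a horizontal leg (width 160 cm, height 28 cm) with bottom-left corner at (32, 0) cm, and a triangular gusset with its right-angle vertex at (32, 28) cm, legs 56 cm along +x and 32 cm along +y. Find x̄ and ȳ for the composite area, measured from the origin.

vertical leg: A = 32 × 120 = 3840.00, centroid at (16.00, 60.00).
horizontal leg: A = 160 × 28 = 4480.00, centroid at (112.00, 14.00).
gusset: A = ½·56·32 = 896.00, centroid at (50.67, 38.67).
ΣA = 9216.00 cm², ΣAx̄ = 608597.33 cm³, ΣAȳ = 327765.33 cm³.
x̄ = 608597.33/9216.00 = 66.04 cm; ȳ = 327765.33/9216.00 = 35.56 cm.

x̄ = 66.04 cm, ȳ = 35.56 cm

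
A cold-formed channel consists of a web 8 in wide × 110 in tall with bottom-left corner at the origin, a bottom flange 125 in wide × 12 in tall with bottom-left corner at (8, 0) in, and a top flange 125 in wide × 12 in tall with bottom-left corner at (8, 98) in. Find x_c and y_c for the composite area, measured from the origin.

x_c = 55.42 in, y_c = 55.00 in

web: A = 8 × 110 = 880.00, centroid at (4.00, 55.00).
bottom flange: A = 125 × 12 = 1500.00, centroid at (70.50, 6.00).
top flange: A = 125 × 12 = 1500.00, centroid at (70.50, 104.00).
ΣA = 3880.00 in²
ΣAx_c = (880.00)(4.00) + (1500.00)(70.50) + (1500.00)(70.50) = 215020.00 in³
ΣAy_c = (880.00)(55.00) + (1500.00)(6.00) + (1500.00)(104.00) = 213400.00 in³
x_c = 215020.00 / 3880.00 = 55.42 in
y_c = 213400.00 / 3880.00 = 55.00 in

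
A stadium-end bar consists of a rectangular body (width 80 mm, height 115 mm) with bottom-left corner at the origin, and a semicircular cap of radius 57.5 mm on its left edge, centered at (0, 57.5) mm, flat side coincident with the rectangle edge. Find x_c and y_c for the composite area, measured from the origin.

rectangular body: A = 80 × 115 = 9200.00, centroid at (40.00, 57.50).
semicircular end: A = ½π·57.5² = 5193.45, centroid at (-24.40, 57.50).
ΣA = 14393.45 mm²
ΣAx_c = (9200.00)(40.00) + (5193.45)(-24.40) = 241260.42 mm³
ΣAy_c = (9200.00)(57.50) + (5193.45)(57.50) = 827623.11 mm³
x_c = 241260.42 / 14393.45 = 16.76 mm
y_c = 827623.11 / 14393.45 = 57.50 mm

x_c = 16.76 mm, y_c = 57.50 mm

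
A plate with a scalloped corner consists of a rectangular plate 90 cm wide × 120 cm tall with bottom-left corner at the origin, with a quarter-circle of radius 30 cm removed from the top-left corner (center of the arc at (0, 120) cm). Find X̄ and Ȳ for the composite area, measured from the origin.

X̄ = 47.26 cm, Ȳ = 56.69 cm

plate: A = 90 × 120 = 10800.00, centroid at (45.00, 60.00).
removed quarter-circle: A = −¼π·30² = -706.86, centroid at (12.73, 107.27).
ΣA = 10093.14 cm²
ΣAX̄ = (10800.00)(45.00) + (-706.86)(12.73) = 477000.00 cm³
ΣAȲ = (10800.00)(60.00) + (-706.86)(107.27) = 572177.00 cm³
X̄ = 477000.00 / 10093.14 = 47.26 cm
Ȳ = 572177.00 / 10093.14 = 56.69 cm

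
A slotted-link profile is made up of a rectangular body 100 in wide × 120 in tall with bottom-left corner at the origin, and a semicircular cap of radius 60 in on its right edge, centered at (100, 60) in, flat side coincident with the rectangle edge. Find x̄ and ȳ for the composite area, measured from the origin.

rectangular body: A = 100 × 120 = 12000.00, centroid at (50.00, 60.00).
semicircular end: A = ½π·60² = 5654.87, centroid at (125.46, 60.00).
ΣA = 17654.87 in²
ΣAx̄ = (12000.00)(50.00) + (5654.87)(125.46) = 1309486.68 in³
ΣAȳ = (12000.00)(60.00) + (5654.87)(60.00) = 1059292.01 in³
x̄ = 1309486.68 / 17654.87 = 74.17 in
ȳ = 1059292.01 / 17654.87 = 60.00 in

x̄ = 74.17 in, ȳ = 60.00 in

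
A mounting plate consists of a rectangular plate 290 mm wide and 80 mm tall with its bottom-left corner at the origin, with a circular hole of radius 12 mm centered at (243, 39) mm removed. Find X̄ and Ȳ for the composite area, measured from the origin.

X̄ = 143.05 mm, Ȳ = 40.02 mm

Part | A | x̄ᵢ | ȳᵢ | A·x̄ᵢ | A·ȳᵢ
plate | 23200.00 | 145.00 | 40.00 | 3364000.00 | 928000.00
hole | -452.39 | 243.00 | 39.00 | -109930.61 | -17643.18
Σ | 22747.61 |  |  | 3254069.39 | 910356.82
X̄ = 3254069.39 / 22747.61 = 143.05 mm
Ȳ = 910356.82 / 22747.61 = 40.02 mm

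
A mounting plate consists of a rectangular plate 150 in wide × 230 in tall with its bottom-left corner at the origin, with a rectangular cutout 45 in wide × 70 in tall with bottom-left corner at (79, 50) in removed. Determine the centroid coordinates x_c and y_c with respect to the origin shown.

x_c = 72.34 in, y_c = 118.01 in

plate: A = 150 × 230 = 34500.00, centroid at (75.00, 115.00).
hole: A = −(45 × 70) = -3150.00, centroid at (101.50, 85.00).
ΣA = 31350.00 in²
ΣAx_c = (34500.00)(75.00) + (-3150.00)(101.50) = 2267775.00 in³
ΣAy_c = (34500.00)(115.00) + (-3150.00)(85.00) = 3699750.00 in³
x_c = 2267775.00 / 31350.00 = 72.34 in
y_c = 3699750.00 / 31350.00 = 118.01 in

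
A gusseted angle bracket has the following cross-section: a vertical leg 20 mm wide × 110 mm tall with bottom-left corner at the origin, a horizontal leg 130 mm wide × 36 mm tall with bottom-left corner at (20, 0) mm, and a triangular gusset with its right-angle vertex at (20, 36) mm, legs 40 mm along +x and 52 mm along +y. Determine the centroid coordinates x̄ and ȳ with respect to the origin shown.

vertical leg: A = 20 × 110 = 2200.00, centroid at (10.00, 55.00).
horizontal leg: A = 130 × 36 = 4680.00, centroid at (85.00, 18.00).
gusset: A = ½·40·52 = 1040.00, centroid at (33.33, 53.33).
ΣA = 7920.00 mm²
ΣAx̄ = (2200.00)(10.00) + (4680.00)(85.00) + (1040.00)(33.33) = 454466.67 mm³
ΣAȳ = (2200.00)(55.00) + (4680.00)(18.00) + (1040.00)(53.33) = 260706.67 mm³
x̄ = 454466.67 / 7920.00 = 57.38 mm
ȳ = 260706.67 / 7920.00 = 32.92 mm

x̄ = 57.38 mm, ȳ = 32.92 mm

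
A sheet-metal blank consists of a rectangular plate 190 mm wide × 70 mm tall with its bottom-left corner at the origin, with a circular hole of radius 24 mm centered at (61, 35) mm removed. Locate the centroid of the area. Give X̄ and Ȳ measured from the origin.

plate: A = 190 × 70 = 13300.00, centroid at (95.00, 35.00).
hole: A = −π·24² = -1809.56, centroid at (61.00, 35.00).
ΣA = 11490.44 mm²
ΣAX̄ = (13300.00)(95.00) + (-1809.56)(61.00) = 1153117.00 mm³
ΣAȲ = (13300.00)(35.00) + (-1809.56)(35.00) = 402165.49 mm³
X̄ = 1153117.00 / 11490.44 = 100.35 mm
Ȳ = 402165.49 / 11490.44 = 35.00 mm

X̄ = 100.35 mm, Ȳ = 35.00 mm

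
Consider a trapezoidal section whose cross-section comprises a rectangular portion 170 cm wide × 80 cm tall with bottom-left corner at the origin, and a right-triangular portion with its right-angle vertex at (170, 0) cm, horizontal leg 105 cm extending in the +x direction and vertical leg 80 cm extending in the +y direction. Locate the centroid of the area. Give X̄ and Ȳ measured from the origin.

Part | A | x̄ᵢ | ȳᵢ | A·x̄ᵢ | A·ȳᵢ
rectangular portion | 13600.00 | 85.00 | 40.00 | 1156000.00 | 544000.00
triangular portion | 4200.00 | 205.00 | 26.67 | 861000.00 | 112000.00
Σ | 17800.00 |  |  | 2017000.00 | 656000.00
X̄ = 2017000.00 / 17800.00 = 113.31 cm
Ȳ = 656000.00 / 17800.00 = 36.85 cm

X̄ = 113.31 cm, Ȳ = 36.85 cm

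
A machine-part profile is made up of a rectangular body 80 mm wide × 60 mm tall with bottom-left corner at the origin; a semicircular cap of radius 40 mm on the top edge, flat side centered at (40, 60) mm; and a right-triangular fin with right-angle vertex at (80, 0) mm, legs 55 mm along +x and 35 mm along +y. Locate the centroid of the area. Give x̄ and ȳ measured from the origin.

rectangular body: A = 80 × 60 = 4800.00, centroid at (40.00, 30.00).
semicircular top: A = ½π·40² = 2513.27, centroid at (40.00, 76.98).
triangular fin: A = ½·55·35 = 962.50, centroid at (98.33, 11.67).
ΣA = 8275.77 mm², ΣAx̄ = 387176.80 mm³, ΣAȳ = 348692.28 mm³.
x̄ = 387176.80/8275.77 = 46.78 mm; ȳ = 348692.28/8275.77 = 42.13 mm.

x̄ = 46.78 mm, ȳ = 42.13 mm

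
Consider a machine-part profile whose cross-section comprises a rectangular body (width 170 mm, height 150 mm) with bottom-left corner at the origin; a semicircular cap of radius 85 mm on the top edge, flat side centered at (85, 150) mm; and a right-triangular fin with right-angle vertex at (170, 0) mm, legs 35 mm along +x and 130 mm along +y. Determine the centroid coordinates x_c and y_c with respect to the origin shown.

x_c = 90.62 mm, y_c = 105.38 mm

rectangular body: A = 170 × 150 = 25500.00, centroid at (85.00, 75.00).
semicircular top: A = ½π·85² = 11349.00, centroid at (85.00, 186.08).
triangular fin: A = ½·35·130 = 2275.00, centroid at (181.67, 43.33).
ΣA = 39124.00 mm², ΣAx_c = 3545456.96 mm³, ΣAy_c = 4122850.52 mm³.
x_c = 3545456.96/39124.00 = 90.62 mm; y_c = 4122850.52/39124.00 = 105.38 mm.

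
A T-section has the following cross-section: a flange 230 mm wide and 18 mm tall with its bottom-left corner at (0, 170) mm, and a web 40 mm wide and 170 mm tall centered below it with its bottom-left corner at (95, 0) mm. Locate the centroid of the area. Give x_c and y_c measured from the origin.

x_c = 115.00 mm, y_c = 120.57 mm

web: A = 40 × 170 = 6800.00, centroid at (115.00, 85.00).
flange: A = 230 × 18 = 4140.00, centroid at (115.00, 179.00).
ΣA = 10940.00 mm², ΣAx_c = 1258100.00 mm³, ΣAy_c = 1319060.00 mm³.
x_c = 1258100.00/10940.00 = 115.00 mm; y_c = 1319060.00/10940.00 = 120.57 mm.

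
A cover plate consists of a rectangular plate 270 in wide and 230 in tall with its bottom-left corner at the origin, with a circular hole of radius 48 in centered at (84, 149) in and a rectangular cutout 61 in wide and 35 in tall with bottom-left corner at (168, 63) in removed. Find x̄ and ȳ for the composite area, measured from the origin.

x̄ = 139.43 in, ȳ = 111.73 in

plate: A = 270 × 230 = 62100.00, centroid at (135.00, 115.00).
hole 1: A = −π·48² = -7238.23, centroid at (84.00, 149.00).
hole 2: A = −(61 × 35) = -2135.00, centroid at (198.50, 80.50).
ΣA = 52726.77 in²
ΣAx̄ = (62100.00)(135.00) + (-7238.23)(84.00) + (-2135.00)(198.50) = 7351691.22 in³
ΣAȳ = (62100.00)(115.00) + (-7238.23)(149.00) + (-2135.00)(80.50) = 5891136.31 in³
x̄ = 7351691.22 / 52726.77 = 139.43 in
ȳ = 5891136.31 / 52726.77 = 111.73 in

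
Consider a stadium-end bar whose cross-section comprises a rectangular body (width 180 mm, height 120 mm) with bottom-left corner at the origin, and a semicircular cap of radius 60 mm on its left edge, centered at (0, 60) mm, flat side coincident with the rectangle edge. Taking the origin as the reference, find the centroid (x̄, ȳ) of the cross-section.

x̄ = 66.04 mm, ȳ = 60.00 mm

rectangular body: A = 180 × 120 = 21600.00, centroid at (90.00, 60.00).
semicircular end: A = ½π·60² = 5654.87, centroid at (-25.46, 60.00).
ΣA = 27254.87 mm²
ΣAx̄ = (21600.00)(90.00) + (5654.87)(-25.46) = 1800000.00 mm³
ΣAȳ = (21600.00)(60.00) + (5654.87)(60.00) = 1635292.01 mm³
x̄ = 1800000.00 / 27254.87 = 66.04 mm
ȳ = 1635292.01 / 27254.87 = 60.00 mm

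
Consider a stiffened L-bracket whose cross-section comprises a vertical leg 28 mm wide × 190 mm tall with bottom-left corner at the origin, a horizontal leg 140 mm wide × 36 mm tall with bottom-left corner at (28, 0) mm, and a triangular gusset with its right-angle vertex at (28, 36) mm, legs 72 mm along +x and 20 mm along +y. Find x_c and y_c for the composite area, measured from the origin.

x_c = 54.68 mm, y_c = 56.57 mm

vertical leg: A = 28 × 190 = 5320.00, centroid at (14.00, 95.00).
horizontal leg: A = 140 × 36 = 5040.00, centroid at (98.00, 18.00).
gusset: A = ½·72·20 = 720.00, centroid at (52.00, 42.67).
ΣA = 11080.00 mm², ΣAx_c = 605840.00 mm³, ΣAy_c = 626840.00 mm³.
x_c = 605840.00/11080.00 = 54.68 mm; y_c = 626840.00/11080.00 = 56.57 mm.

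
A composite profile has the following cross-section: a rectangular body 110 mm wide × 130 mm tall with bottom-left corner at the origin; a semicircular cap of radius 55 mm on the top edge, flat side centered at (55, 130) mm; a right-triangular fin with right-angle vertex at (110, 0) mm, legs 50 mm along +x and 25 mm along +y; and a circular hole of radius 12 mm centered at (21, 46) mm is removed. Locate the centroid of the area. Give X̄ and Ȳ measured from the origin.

X̄ = 58.13 mm, Ȳ = 85.44 mm

Part | A | x̄ᵢ | ȳᵢ | A·x̄ᵢ | A·ȳᵢ
rectangular body | 14300.00 | 55.00 | 65.00 | 786500.00 | 929500.00
semicircular top | 4751.66 | 55.00 | 153.34 | 261341.24 | 728632.32
triangular fin | 625.00 | 126.67 | 8.33 | 79166.67 | 5208.33
hole | -452.39 | 21.00 | 46.00 | -9500.18 | -20809.91
Σ | 19224.27 |  |  | 1117507.73 | 1642530.75
X̄ = 1117507.73 / 19224.27 = 58.13 mm
Ȳ = 1642530.75 / 19224.27 = 85.44 mm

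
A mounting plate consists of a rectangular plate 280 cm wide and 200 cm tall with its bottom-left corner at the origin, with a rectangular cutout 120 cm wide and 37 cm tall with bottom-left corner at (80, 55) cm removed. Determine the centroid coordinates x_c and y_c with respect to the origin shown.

Part | A | x̄ᵢ | ȳᵢ | A·x̄ᵢ | A·ȳᵢ
plate | 56000.00 | 140.00 | 100.00 | 7840000.00 | 5600000.00
hole | -4440.00 | 140.00 | 73.50 | -621600.00 | -326340.00
Σ | 51560.00 |  |  | 7218400.00 | 5273660.00
x_c = 7218400.00 / 51560.00 = 140.00 cm
y_c = 5273660.00 / 51560.00 = 102.28 cm

x_c = 140.00 cm, y_c = 102.28 cm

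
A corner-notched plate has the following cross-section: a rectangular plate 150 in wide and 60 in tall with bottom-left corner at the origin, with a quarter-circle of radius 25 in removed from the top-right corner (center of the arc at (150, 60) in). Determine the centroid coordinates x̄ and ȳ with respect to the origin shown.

x̄ = 71.29 in, ȳ = 28.88 in

plate: A = 150 × 60 = 9000.00, centroid at (75.00, 30.00).
removed quarter-circle: A = −¼π·25² = -490.87, centroid at (139.39, 49.39).
ΣA = 8509.13 in²
ΣAx̄ = (9000.00)(75.00) + (-490.87)(139.39) = 606577.26 in³
ΣAȳ = (9000.00)(30.00) + (-490.87)(49.39) = 245755.90 in³
x̄ = 606577.26 / 8509.13 = 71.29 in
ȳ = 245755.90 / 8509.13 = 28.88 in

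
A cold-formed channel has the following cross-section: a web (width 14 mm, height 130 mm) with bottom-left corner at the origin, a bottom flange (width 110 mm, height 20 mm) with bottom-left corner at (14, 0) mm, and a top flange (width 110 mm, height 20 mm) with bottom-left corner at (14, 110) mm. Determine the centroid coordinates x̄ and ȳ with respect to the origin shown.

web: A = 14 × 130 = 1820.00, centroid at (7.00, 65.00).
bottom flange: A = 110 × 20 = 2200.00, centroid at (69.00, 10.00).
top flange: A = 110 × 20 = 2200.00, centroid at (69.00, 120.00).
ΣA = 6220.00 mm², ΣAx̄ = 316340.00 mm³, ΣAȳ = 404300.00 mm³.
x̄ = 316340.00/6220.00 = 50.86 mm; ȳ = 404300.00/6220.00 = 65.00 mm.

x̄ = 50.86 mm, ȳ = 65.00 mm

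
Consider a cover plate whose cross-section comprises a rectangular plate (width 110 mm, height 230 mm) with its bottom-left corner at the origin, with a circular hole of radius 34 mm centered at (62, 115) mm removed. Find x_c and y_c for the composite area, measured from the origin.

plate: A = 110 × 230 = 25300.00, centroid at (55.00, 115.00).
hole: A = −π·34² = -3631.68, centroid at (62.00, 115.00).
ΣA = 21668.32 mm²
ΣAx_c = (25300.00)(55.00) + (-3631.68)(62.00) = 1166335.77 mm³
ΣAy_c = (25300.00)(115.00) + (-3631.68)(115.00) = 2491856.67 mm³
x_c = 1166335.77 / 21668.32 = 53.83 mm
y_c = 2491856.67 / 21668.32 = 115.00 mm

x_c = 53.83 mm, y_c = 115.00 mm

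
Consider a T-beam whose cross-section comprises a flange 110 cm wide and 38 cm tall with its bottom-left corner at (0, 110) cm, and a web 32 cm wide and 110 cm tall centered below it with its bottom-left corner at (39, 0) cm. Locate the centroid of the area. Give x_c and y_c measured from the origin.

x_c = 55.00 cm, y_c = 95.17 cm

web: A = 32 × 110 = 3520.00, centroid at (55.00, 55.00).
flange: A = 110 × 38 = 4180.00, centroid at (55.00, 129.00).
ΣA = 7700.00 cm²
ΣAx_c = (3520.00)(55.00) + (4180.00)(55.00) = 423500.00 cm³
ΣAy_c = (3520.00)(55.00) + (4180.00)(129.00) = 732820.00 cm³
x_c = 423500.00 / 7700.00 = 55.00 cm
y_c = 732820.00 / 7700.00 = 95.17 cm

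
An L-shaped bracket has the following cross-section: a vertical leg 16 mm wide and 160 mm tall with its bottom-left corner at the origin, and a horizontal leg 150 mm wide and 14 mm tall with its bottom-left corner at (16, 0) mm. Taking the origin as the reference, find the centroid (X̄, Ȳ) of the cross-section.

Part | A | x̄ᵢ | ȳᵢ | A·x̄ᵢ | A·ȳᵢ
vertical leg | 2560.00 | 8.00 | 80.00 | 20480.00 | 204800.00
horizontal leg | 2100.00 | 91.00 | 7.00 | 191100.00 | 14700.00
Σ | 4660.00 |  |  | 211580.00 | 219500.00
X̄ = 211580.00 / 4660.00 = 45.40 mm
Ȳ = 219500.00 / 4660.00 = 47.10 mm

X̄ = 45.40 mm, Ȳ = 47.10 mm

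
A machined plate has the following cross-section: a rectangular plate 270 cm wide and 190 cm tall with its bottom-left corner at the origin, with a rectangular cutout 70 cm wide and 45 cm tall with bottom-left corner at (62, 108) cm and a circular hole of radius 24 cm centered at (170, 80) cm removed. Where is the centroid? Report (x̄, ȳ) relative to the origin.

plate: A = 270 × 190 = 51300.00, centroid at (135.00, 95.00).
hole 1: A = −(70 × 45) = -3150.00, centroid at (97.00, 130.50).
hole 2: A = −π·24² = -1809.56, centroid at (170.00, 80.00).
ΣA = 46340.44 cm²
ΣAx̄ = (51300.00)(135.00) + (-3150.00)(97.00) + (-1809.56)(170.00) = 6312325.25 cm³
ΣAȳ = (51300.00)(95.00) + (-3150.00)(130.50) + (-1809.56)(80.00) = 4317660.41 cm³
x̄ = 6312325.25 / 46340.44 = 136.22 cm
ȳ = 4317660.41 / 46340.44 = 93.17 cm

x̄ = 136.22 cm, ȳ = 93.17 cm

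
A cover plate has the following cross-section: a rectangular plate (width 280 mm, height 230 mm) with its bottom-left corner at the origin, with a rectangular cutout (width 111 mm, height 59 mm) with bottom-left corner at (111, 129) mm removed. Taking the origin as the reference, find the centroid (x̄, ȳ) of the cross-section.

x̄ = 137.00 mm, ȳ = 110.08 mm

plate: A = 280 × 230 = 64400.00, centroid at (140.00, 115.00).
hole: A = −(111 × 59) = -6549.00, centroid at (166.50, 158.50).
ΣA = 57851.00 mm², ΣAx̄ = 7925591.50 mm³, ΣAȳ = 6367983.50 mm³.
x̄ = 7925591.50/57851.00 = 137.00 mm; ȳ = 6367983.50/57851.00 = 110.08 mm.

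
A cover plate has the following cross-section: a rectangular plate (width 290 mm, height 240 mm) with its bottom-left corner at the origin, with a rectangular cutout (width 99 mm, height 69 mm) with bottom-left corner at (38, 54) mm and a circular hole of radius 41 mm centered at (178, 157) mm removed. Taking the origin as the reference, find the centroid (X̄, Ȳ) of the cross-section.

X̄ = 148.80 mm, Ȳ = 120.34 mm

plate: A = 290 × 240 = 69600.00, centroid at (145.00, 120.00).
hole 1: A = −(99 × 69) = -6831.00, centroid at (87.50, 88.50).
hole 2: A = −π·41² = -5281.02, centroid at (178.00, 157.00).
ΣA = 57487.98 mm², ΣAX̄ = 8554266.43 mm³, ΣAȲ = 6918336.79 mm³.
X̄ = 8554266.43/57487.98 = 148.80 mm; Ȳ = 6918336.79/57487.98 = 120.34 mm.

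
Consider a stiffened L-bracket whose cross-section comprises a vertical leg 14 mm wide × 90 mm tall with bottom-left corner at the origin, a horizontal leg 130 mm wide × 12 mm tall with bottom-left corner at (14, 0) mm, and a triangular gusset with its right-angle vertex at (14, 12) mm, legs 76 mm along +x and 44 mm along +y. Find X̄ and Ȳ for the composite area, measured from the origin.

X̄ = 44.04 mm, Ȳ = 24.63 mm

vertical leg: A = 14 × 90 = 1260.00, centroid at (7.00, 45.00).
horizontal leg: A = 130 × 12 = 1560.00, centroid at (79.00, 6.00).
gusset: A = ½·76·44 = 1672.00, centroid at (39.33, 26.67).
ΣA = 4492.00 mm², ΣAX̄ = 197825.33 mm³, ΣAȲ = 110646.67 mm³.
X̄ = 197825.33/4492.00 = 44.04 mm; Ȳ = 110646.67/4492.00 = 24.63 mm.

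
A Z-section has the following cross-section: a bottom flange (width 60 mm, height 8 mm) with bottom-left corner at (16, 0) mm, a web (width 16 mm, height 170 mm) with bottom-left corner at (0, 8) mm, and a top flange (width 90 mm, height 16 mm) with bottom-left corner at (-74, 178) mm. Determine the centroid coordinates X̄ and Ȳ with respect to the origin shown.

X̄ = 0.45 mm, Ȳ = 112.66 mm

Part | A | x̄ᵢ | ȳᵢ | A·x̄ᵢ | A·ȳᵢ
bottom flange | 480.00 | 46.00 | 4.00 | 22080.00 | 1920.00
web | 2720.00 | 8.00 | 93.00 | 21760.00 | 252960.00
top flange | 1440.00 | -29.00 | 186.00 | -41760.00 | 267840.00
Σ | 4640.00 |  |  | 2080.00 | 522720.00
X̄ = 2080.00 / 4640.00 = 0.45 mm
Ȳ = 522720.00 / 4640.00 = 112.66 mm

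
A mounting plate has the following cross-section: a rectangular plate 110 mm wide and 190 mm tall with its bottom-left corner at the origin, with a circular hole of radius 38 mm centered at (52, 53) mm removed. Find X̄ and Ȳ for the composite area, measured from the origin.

X̄ = 55.83 mm, Ȳ = 106.64 mm

plate: A = 110 × 190 = 20900.00, centroid at (55.00, 95.00).
hole: A = −π·38² = -4536.46, centroid at (52.00, 53.00).
ΣA = 16363.54 mm², ΣAX̄ = 913604.09 mm³, ΣAȲ = 1745067.63 mm³.
X̄ = 913604.09/16363.54 = 55.83 mm; Ȳ = 1745067.63/16363.54 = 106.64 mm.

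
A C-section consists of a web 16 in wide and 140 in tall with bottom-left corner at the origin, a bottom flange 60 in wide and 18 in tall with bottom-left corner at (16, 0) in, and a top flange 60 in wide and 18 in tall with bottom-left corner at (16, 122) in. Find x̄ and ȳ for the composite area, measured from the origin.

x̄ = 26.65 in, ȳ = 70.00 in

Part | A | x̄ᵢ | ȳᵢ | A·x̄ᵢ | A·ȳᵢ
web | 2240.00 | 8.00 | 70.00 | 17920.00 | 156800.00
bottom flange | 1080.00 | 46.00 | 9.00 | 49680.00 | 9720.00
top flange | 1080.00 | 46.00 | 131.00 | 49680.00 | 141480.00
Σ | 4400.00 |  |  | 117280.00 | 308000.00
x̄ = 117280.00 / 4400.00 = 26.65 in
ȳ = 308000.00 / 4400.00 = 70.00 in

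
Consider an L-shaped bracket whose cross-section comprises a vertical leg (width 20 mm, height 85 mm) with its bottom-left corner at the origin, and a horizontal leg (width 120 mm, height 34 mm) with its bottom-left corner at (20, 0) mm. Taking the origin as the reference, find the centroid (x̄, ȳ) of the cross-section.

Part | A | x̄ᵢ | ȳᵢ | A·x̄ᵢ | A·ȳᵢ
vertical leg | 1700.00 | 10.00 | 42.50 | 17000.00 | 72250.00
horizontal leg | 4080.00 | 80.00 | 17.00 | 326400.00 | 69360.00
Σ | 5780.00 |  |  | 343400.00 | 141610.00
x̄ = 343400.00 / 5780.00 = 59.41 mm
ȳ = 141610.00 / 5780.00 = 24.50 mm

x̄ = 59.41 mm, ȳ = 24.50 mm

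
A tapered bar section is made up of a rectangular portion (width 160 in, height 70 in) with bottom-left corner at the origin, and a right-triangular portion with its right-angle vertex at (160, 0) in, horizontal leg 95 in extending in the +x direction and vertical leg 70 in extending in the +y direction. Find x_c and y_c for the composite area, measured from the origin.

x_c = 105.56 in, y_c = 32.33 in

Part | A | x̄ᵢ | ȳᵢ | A·x̄ᵢ | A·ȳᵢ
rectangular portion | 11200.00 | 80.00 | 35.00 | 896000.00 | 392000.00
triangular portion | 3325.00 | 191.67 | 23.33 | 637291.67 | 77583.33
Σ | 14525.00 |  |  | 1533291.67 | 469583.33
x_c = 1533291.67 / 14525.00 = 105.56 in
y_c = 469583.33 / 14525.00 = 32.33 in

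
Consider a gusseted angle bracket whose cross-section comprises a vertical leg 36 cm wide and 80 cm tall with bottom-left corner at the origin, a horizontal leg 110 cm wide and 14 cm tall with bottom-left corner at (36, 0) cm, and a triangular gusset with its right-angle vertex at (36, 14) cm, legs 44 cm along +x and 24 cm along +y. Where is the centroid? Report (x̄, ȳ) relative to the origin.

x̄ = 44.21 cm, ȳ = 27.81 cm

Part | A | x̄ᵢ | ȳᵢ | A·x̄ᵢ | A·ȳᵢ
vertical leg | 2880.00 | 18.00 | 40.00 | 51840.00 | 115200.00
horizontal leg | 1540.00 | 91.00 | 7.00 | 140140.00 | 10780.00
gusset | 528.00 | 50.67 | 22.00 | 26752.00 | 11616.00
Σ | 4948.00 |  |  | 218732.00 | 137596.00
x̄ = 218732.00 / 4948.00 = 44.21 cm
ȳ = 137596.00 / 4948.00 = 27.81 cm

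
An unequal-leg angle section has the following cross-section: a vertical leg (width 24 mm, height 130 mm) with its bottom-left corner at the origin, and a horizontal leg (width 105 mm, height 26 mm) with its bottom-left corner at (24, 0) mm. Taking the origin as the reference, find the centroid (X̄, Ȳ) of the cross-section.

X̄ = 42.10 mm, Ȳ = 40.73 mm

Part | A | x̄ᵢ | ȳᵢ | A·x̄ᵢ | A·ȳᵢ
vertical leg | 3120.00 | 12.00 | 65.00 | 37440.00 | 202800.00
horizontal leg | 2730.00 | 76.50 | 13.00 | 208845.00 | 35490.00
Σ | 5850.00 |  |  | 246285.00 | 238290.00
X̄ = 246285.00 / 5850.00 = 42.10 mm
Ȳ = 238290.00 / 5850.00 = 40.73 mm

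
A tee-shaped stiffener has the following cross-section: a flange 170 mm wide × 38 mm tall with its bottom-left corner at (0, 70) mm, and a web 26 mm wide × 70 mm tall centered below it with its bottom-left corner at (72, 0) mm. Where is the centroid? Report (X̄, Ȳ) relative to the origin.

Part | A | x̄ᵢ | ȳᵢ | A·x̄ᵢ | A·ȳᵢ
web | 1820.00 | 85.00 | 35.00 | 154700.00 | 63700.00
flange | 6460.00 | 85.00 | 89.00 | 549100.00 | 574940.00
Σ | 8280.00 |  |  | 703800.00 | 638640.00
X̄ = 703800.00 / 8280.00 = 85.00 mm
Ȳ = 638640.00 / 8280.00 = 77.13 mm

X̄ = 85.00 mm, Ȳ = 77.13 mm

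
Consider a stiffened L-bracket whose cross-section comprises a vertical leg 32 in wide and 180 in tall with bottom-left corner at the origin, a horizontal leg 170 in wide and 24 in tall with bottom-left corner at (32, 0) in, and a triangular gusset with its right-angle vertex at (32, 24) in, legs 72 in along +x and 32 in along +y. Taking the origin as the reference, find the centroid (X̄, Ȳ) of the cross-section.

X̄ = 57.68 in, Ȳ = 55.25 in

vertical leg: A = 32 × 180 = 5760.00, centroid at (16.00, 90.00).
horizontal leg: A = 170 × 24 = 4080.00, centroid at (117.00, 12.00).
gusset: A = ½·72·32 = 1152.00, centroid at (56.00, 34.67).
ΣA = 10992.00 in², ΣAX̄ = 634032.00 in³, ΣAȲ = 607296.00 in³.
X̄ = 634032.00/10992.00 = 57.68 in; Ȳ = 607296.00/10992.00 = 55.25 in.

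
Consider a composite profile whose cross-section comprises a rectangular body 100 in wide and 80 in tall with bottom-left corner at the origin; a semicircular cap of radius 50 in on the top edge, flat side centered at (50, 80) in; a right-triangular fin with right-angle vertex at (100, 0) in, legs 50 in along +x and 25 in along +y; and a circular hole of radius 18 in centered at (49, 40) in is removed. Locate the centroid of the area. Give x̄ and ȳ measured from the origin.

rectangular body: A = 100 × 80 = 8000.00, centroid at (50.00, 40.00).
semicircular top: A = ½π·50² = 3926.99, centroid at (50.00, 101.22).
triangular fin: A = ½·50·25 = 625.00, centroid at (116.67, 8.33).
hole: A = −π·18² = -1017.88, centroid at (49.00, 40.00).
ΣA = 11534.11 in²
ΣAx̄ = (8000.00)(50.00) + (3926.99)(50.00) + (625.00)(116.67) + (-1017.88)(49.00) = 619390.28 in³
ΣAȳ = (8000.00)(40.00) + (3926.99)(101.22) + (625.00)(8.33) + (-1017.88)(40.00) = 681985.89 in³
x̄ = 619390.28 / 11534.11 = 53.70 in
ȳ = 681985.89 / 11534.11 = 59.13 in

x̄ = 53.70 in, ȳ = 59.13 in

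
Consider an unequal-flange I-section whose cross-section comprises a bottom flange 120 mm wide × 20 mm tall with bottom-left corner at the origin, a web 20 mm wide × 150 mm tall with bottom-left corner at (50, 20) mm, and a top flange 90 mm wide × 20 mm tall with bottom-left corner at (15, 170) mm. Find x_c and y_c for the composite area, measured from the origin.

x_c = 60.00 mm, y_c = 87.92 mm

Part | A | x̄ᵢ | ȳᵢ | A·x̄ᵢ | A·ȳᵢ
bottom flange | 2400.00 | 60.00 | 10.00 | 144000.00 | 24000.00
web | 3000.00 | 60.00 | 95.00 | 180000.00 | 285000.00
top flange | 1800.00 | 60.00 | 180.00 | 108000.00 | 324000.00
Σ | 7200.00 |  |  | 432000.00 | 633000.00
x_c = 432000.00 / 7200.00 = 60.00 mm
y_c = 633000.00 / 7200.00 = 87.92 mm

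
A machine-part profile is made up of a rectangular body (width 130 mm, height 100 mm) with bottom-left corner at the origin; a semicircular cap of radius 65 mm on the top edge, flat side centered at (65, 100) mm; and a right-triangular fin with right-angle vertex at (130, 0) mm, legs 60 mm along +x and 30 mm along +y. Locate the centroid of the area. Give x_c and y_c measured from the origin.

rectangular body: A = 130 × 100 = 13000.00, centroid at (65.00, 50.00).
semicircular top: A = ½π·65² = 6636.61, centroid at (65.00, 127.59).
triangular fin: A = ½·60·30 = 900.00, centroid at (150.00, 10.00).
ΣA = 20536.61 mm²
ΣAx_c = (13000.00)(65.00) + (6636.61)(65.00) + (900.00)(150.00) = 1411379.94 mm³
ΣAy_c = (13000.00)(50.00) + (6636.61)(127.59) + (900.00)(10.00) = 1505744.78 mm³
x_c = 1411379.94 / 20536.61 = 68.73 mm
y_c = 1505744.78 / 20536.61 = 73.32 mm

x_c = 68.73 mm, y_c = 73.32 mm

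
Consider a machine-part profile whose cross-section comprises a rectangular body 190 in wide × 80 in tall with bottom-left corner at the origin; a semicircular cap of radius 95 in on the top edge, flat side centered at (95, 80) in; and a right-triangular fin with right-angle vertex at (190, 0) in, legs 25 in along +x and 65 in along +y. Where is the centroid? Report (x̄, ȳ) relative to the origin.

x̄ = 97.78 in, ȳ = 77.22 in

rectangular body: A = 190 × 80 = 15200.00, centroid at (95.00, 40.00).
semicircular top: A = ½π·95² = 14176.44, centroid at (95.00, 120.32).
triangular fin: A = ½·25·65 = 812.50, centroid at (198.33, 21.67).
ΣA = 30188.94 in²
ΣAx̄ = (15200.00)(95.00) + (14176.44)(95.00) + (812.50)(198.33) = 2951907.33 in³
ΣAȳ = (15200.00)(40.00) + (14176.44)(120.32) + (812.50)(21.67) = 2331302.45 in³
x̄ = 2951907.33 / 30188.94 = 97.78 in
ȳ = 2331302.45 / 30188.94 = 77.22 in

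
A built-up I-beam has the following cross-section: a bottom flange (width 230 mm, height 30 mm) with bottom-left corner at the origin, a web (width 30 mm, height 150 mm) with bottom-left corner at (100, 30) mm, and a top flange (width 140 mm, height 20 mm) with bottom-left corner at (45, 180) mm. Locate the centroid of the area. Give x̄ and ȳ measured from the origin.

x̄ = 115.00 mm, ȳ = 78.03 mm

bottom flange: A = 230 × 30 = 6900.00, centroid at (115.00, 15.00).
web: A = 30 × 150 = 4500.00, centroid at (115.00, 105.00).
top flange: A = 140 × 20 = 2800.00, centroid at (115.00, 190.00).
ΣA = 14200.00 mm², ΣAx̄ = 1633000.00 mm³, ΣAȳ = 1108000.00 mm³.
x̄ = 1633000.00/14200.00 = 115.00 mm; ȳ = 1108000.00/14200.00 = 78.03 mm.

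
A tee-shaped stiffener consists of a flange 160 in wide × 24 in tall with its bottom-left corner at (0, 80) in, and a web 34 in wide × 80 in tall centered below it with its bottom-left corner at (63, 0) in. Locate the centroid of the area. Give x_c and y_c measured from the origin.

x_c = 80.00 in, y_c = 70.44 in

Part | A | x̄ᵢ | ȳᵢ | A·x̄ᵢ | A·ȳᵢ
web | 2720.00 | 80.00 | 40.00 | 217600.00 | 108800.00
flange | 3840.00 | 80.00 | 92.00 | 307200.00 | 353280.00
Σ | 6560.00 |  |  | 524800.00 | 462080.00
x_c = 524800.00 / 6560.00 = 80.00 in
y_c = 462080.00 / 6560.00 = 70.44 in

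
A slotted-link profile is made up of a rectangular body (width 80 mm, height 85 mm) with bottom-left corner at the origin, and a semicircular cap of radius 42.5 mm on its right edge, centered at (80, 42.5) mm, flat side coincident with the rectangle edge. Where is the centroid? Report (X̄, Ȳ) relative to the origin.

rectangular body: A = 80 × 85 = 6800.00, centroid at (40.00, 42.50).
semicircular end: A = ½π·42.5² = 2837.25, centroid at (98.04, 42.50).
ΣA = 9637.25 mm², ΣAX̄ = 550157.15 mm³, ΣAȲ = 409583.16 mm³.
X̄ = 550157.15/9637.25 = 57.09 mm; Ȳ = 409583.16/9637.25 = 42.50 mm.

X̄ = 57.09 mm, Ȳ = 42.50 mm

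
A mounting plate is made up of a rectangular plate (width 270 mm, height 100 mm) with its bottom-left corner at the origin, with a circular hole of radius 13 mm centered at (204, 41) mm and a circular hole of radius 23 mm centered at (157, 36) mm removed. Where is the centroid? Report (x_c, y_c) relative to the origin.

x_c = 132.05 mm, y_c = 51.13 mm

plate: A = 270 × 100 = 27000.00, centroid at (135.00, 50.00).
hole 1: A = −π·13² = -530.93, centroid at (204.00, 41.00).
hole 2: A = −π·23² = -1661.90, centroid at (157.00, 36.00).
ΣA = 24807.17 mm²
ΣAx_c = (27000.00)(135.00) + (-530.93)(204.00) + (-1661.90)(157.00) = 3275771.76 mm³
ΣAy_c = (27000.00)(50.00) + (-530.93)(41.00) + (-1661.90)(36.00) = 1268403.41 mm³
x_c = 3275771.76 / 24807.17 = 132.05 mm
y_c = 1268403.41 / 24807.17 = 51.13 mm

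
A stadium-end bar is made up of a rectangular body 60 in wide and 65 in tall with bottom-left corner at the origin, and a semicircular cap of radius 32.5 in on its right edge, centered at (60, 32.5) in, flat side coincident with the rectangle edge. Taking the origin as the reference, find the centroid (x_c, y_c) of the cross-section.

x_c = 43.07 in, y_c = 32.50 in

rectangular body: A = 60 × 65 = 3900.00, centroid at (30.00, 32.50).
semicircular end: A = ½π·32.5² = 1659.15, centroid at (73.79, 32.50).
ΣA = 5559.15 in², ΣAx_c = 239434.63 in³, ΣAy_c = 180672.49 in³.
x_c = 239434.63/5559.15 = 43.07 in; y_c = 180672.49/5559.15 = 32.50 in.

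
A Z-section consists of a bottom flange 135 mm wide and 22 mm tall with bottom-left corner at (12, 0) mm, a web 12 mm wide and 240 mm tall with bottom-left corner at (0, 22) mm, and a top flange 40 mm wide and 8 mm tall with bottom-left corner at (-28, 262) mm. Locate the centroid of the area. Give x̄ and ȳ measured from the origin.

x̄ = 40.65 mm, ȳ = 85.37 mm

Part | A | x̄ᵢ | ȳᵢ | A·x̄ᵢ | A·ȳᵢ
bottom flange | 2970.00 | 79.50 | 11.00 | 236115.00 | 32670.00
web | 2880.00 | 6.00 | 142.00 | 17280.00 | 408960.00
top flange | 320.00 | -8.00 | 266.00 | -2560.00 | 85120.00
Σ | 6170.00 |  |  | 250835.00 | 526750.00
x̄ = 250835.00 / 6170.00 = 40.65 mm
ȳ = 526750.00 / 6170.00 = 85.37 mm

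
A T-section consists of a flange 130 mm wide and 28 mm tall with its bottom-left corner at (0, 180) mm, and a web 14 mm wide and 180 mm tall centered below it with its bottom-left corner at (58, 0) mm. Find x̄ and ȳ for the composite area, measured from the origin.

x̄ = 65.00 mm, ȳ = 151.45 mm

web: A = 14 × 180 = 2520.00, centroid at (65.00, 90.00).
flange: A = 130 × 28 = 3640.00, centroid at (65.00, 194.00).
ΣA = 6160.00 mm²
ΣAx̄ = (2520.00)(65.00) + (3640.00)(65.00) = 400400.00 mm³
ΣAȳ = (2520.00)(90.00) + (3640.00)(194.00) = 932960.00 mm³
x̄ = 400400.00 / 6160.00 = 65.00 mm
ȳ = 932960.00 / 6160.00 = 151.45 mm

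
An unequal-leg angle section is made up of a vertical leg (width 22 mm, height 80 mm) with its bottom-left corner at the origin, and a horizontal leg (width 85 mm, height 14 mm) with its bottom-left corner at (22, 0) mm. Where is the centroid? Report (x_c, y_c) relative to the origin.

x_c = 32.58 mm, y_c = 26.69 mm

vertical leg: A = 22 × 80 = 1760.00, centroid at (11.00, 40.00).
horizontal leg: A = 85 × 14 = 1190.00, centroid at (64.50, 7.00).
ΣA = 2950.00 mm²
ΣAx_c = (1760.00)(11.00) + (1190.00)(64.50) = 96115.00 mm³
ΣAy_c = (1760.00)(40.00) + (1190.00)(7.00) = 78730.00 mm³
x_c = 96115.00 / 2950.00 = 32.58 mm
y_c = 78730.00 / 2950.00 = 26.69 mm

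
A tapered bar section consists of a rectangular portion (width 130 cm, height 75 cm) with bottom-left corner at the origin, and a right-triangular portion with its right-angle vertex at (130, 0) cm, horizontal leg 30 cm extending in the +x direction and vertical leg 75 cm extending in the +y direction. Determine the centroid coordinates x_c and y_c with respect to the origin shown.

x_c = 72.76 cm, y_c = 36.21 cm

rectangular portion: A = 130 × 75 = 9750.00, centroid at (65.00, 37.50).
triangular portion: A = ½·30·75 = 1125.00, centroid at (140.00, 25.00).
ΣA = 10875.00 cm², ΣAx_c = 791250.00 cm³, ΣAy_c = 393750.00 cm³.
x_c = 791250.00/10875.00 = 72.76 cm; y_c = 393750.00/10875.00 = 36.21 cm.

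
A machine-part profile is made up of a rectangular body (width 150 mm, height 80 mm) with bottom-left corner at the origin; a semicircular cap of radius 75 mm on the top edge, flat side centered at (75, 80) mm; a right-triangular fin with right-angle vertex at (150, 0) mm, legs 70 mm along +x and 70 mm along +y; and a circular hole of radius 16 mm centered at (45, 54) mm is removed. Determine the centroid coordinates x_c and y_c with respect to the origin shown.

x_c = 86.79 mm, y_c = 65.91 mm

Part | A | x̄ᵢ | ȳᵢ | A·x̄ᵢ | A·ȳᵢ
rectangular body | 12000.00 | 75.00 | 40.00 | 900000.00 | 480000.00
semicircular top | 8835.73 | 75.00 | 111.83 | 662679.70 | 988108.35
triangular fin | 2450.00 | 173.33 | 23.33 | 424666.67 | 57166.67
hole | -804.25 | 45.00 | 54.00 | -36191.15 | -43429.38
Σ | 22481.48 |  |  | 1951155.22 | 1481845.64
x_c = 1951155.22 / 22481.48 = 86.79 mm
y_c = 1481845.64 / 22481.48 = 65.91 mm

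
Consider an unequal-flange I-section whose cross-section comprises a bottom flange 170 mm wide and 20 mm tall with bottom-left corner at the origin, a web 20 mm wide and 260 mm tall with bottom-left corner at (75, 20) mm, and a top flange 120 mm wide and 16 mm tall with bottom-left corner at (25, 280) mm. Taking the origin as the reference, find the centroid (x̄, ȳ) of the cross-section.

x̄ = 85.00 mm, ȳ = 129.94 mm

Part | A | x̄ᵢ | ȳᵢ | A·x̄ᵢ | A·ȳᵢ
bottom flange | 3400.00 | 85.00 | 10.00 | 289000.00 | 34000.00
web | 5200.00 | 85.00 | 150.00 | 442000.00 | 780000.00
top flange | 1920.00 | 85.00 | 288.00 | 163200.00 | 552960.00
Σ | 10520.00 |  |  | 894200.00 | 1366960.00
x̄ = 894200.00 / 10520.00 = 85.00 mm
ȳ = 1366960.00 / 10520.00 = 129.94 mm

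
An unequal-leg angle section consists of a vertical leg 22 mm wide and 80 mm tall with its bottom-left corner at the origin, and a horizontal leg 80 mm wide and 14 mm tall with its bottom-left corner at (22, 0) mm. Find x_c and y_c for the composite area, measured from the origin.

Part | A | x̄ᵢ | ȳᵢ | A·x̄ᵢ | A·ȳᵢ
vertical leg | 1760.00 | 11.00 | 40.00 | 19360.00 | 70400.00
horizontal leg | 1120.00 | 62.00 | 7.00 | 69440.00 | 7840.00
Σ | 2880.00 |  |  | 88800.00 | 78240.00
x_c = 88800.00 / 2880.00 = 30.83 mm
y_c = 78240.00 / 2880.00 = 27.17 mm

x_c = 30.83 mm, y_c = 27.17 mm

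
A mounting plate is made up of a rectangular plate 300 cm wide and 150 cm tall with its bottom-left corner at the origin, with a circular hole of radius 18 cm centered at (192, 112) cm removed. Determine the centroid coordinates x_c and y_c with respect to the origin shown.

x_c = 149.03 cm, y_c = 74.14 cm

Part | A | x̄ᵢ | ȳᵢ | A·x̄ᵢ | A·ȳᵢ
plate | 45000.00 | 150.00 | 75.00 | 6750000.00 | 3375000.00
hole | -1017.88 | 192.00 | 112.00 | -195432.20 | -114002.11
Σ | 43982.12 |  |  | 6554567.80 | 3260997.89
x_c = 6554567.80 / 43982.12 = 149.03 cm
y_c = 3260997.89 / 43982.12 = 74.14 cm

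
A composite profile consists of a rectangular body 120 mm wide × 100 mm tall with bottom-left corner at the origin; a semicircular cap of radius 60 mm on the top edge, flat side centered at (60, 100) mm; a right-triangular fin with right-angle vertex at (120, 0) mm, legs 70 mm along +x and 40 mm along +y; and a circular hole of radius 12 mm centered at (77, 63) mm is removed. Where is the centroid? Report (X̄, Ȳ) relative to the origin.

X̄ = 65.86 mm, Ȳ = 69.86 mm

rectangular body: A = 120 × 100 = 12000.00, centroid at (60.00, 50.00).
semicircular top: A = ½π·60² = 5654.87, centroid at (60.00, 125.46).
triangular fin: A = ½·70·40 = 1400.00, centroid at (143.33, 13.33).
hole: A = −π·12² = -452.39, centroid at (77.00, 63.00).
ΣA = 18602.48 mm², ΣAX̄ = 1225124.69 mm³, ΣAȲ = 1299652.82 mm³.
X̄ = 1225124.69/18602.48 = 65.86 mm; Ȳ = 1299652.82/18602.48 = 69.86 mm.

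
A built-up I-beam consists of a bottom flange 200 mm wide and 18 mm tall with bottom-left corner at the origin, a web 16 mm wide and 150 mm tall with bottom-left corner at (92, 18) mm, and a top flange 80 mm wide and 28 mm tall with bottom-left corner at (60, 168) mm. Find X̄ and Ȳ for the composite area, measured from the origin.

bottom flange: A = 200 × 18 = 3600.00, centroid at (100.00, 9.00).
web: A = 16 × 150 = 2400.00, centroid at (100.00, 93.00).
top flange: A = 80 × 28 = 2240.00, centroid at (100.00, 182.00).
ΣA = 8240.00 mm²
ΣAX̄ = (3600.00)(100.00) + (2400.00)(100.00) + (2240.00)(100.00) = 824000.00 mm³
ΣAȲ = (3600.00)(9.00) + (2400.00)(93.00) + (2240.00)(182.00) = 663280.00 mm³
X̄ = 824000.00 / 8240.00 = 100.00 mm
Ȳ = 663280.00 / 8240.00 = 80.50 mm

X̄ = 100.00 mm, Ȳ = 80.50 mm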